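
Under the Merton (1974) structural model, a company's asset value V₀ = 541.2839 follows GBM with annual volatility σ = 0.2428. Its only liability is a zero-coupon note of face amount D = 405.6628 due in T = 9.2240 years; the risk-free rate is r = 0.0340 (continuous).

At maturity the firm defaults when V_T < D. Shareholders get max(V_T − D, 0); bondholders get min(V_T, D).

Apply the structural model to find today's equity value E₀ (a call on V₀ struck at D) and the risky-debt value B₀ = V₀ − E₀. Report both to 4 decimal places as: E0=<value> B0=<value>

E0=277.9577 B0=263.3262

Apply the equity-as-call identities (strike 405.6628, horizon 9.2240 years):
d₁ = [ln(V₀/D) + (r + σ²/2)T] / (σ√T)
   = [ln(541.2839/405.6628) + (0.0340 + 0.5·0.2428²)·9.2240] / (0.2428·√9.2240)
   = [0.288422 + 0.585502] / 0.737409 = 1.185128
d₂ = d₁ − σ√T = 1.185128 − 0.737409 = 0.447719
N(d₁) = 0.882016,  N(d₂) = 0.672822,  e^(−rT) = 0.730800
E₀ = V₀·N(d₁) − D·e^(−rT)·N(d₂)
   = 541.2839·0.882016 − 405.6628·0.730800·0.672822 = 277.957748
B₀ = V₀ − E₀ = 541.2839 − 277.957748 = 263.326152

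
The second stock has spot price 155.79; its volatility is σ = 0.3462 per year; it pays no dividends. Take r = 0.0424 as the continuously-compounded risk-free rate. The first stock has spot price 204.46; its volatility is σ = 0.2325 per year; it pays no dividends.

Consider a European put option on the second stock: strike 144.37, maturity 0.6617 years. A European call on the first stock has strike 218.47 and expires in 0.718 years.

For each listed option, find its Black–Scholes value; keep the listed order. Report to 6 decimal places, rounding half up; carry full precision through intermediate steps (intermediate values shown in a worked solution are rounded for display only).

price(the second stock put K=144.37) = 9.988368
price(the first stock call K=218.47) = 12.875182

[the second stock put K=144.37]
σ√T = 0.3462·√0.6617 = 0.281616
d₁ = (ln(S/K) + (r+σ²/2)T) / (σ√T) = (ln(155.79/144.37) + (0.0424+0.3462²/2)·0.6617) / 0.281616 = (0.076129 + 0.067710) / 0.281616 = 0.510764
d₂ = d₁ − σ√T = 0.510764 − 0.281616 = 0.229148
e^{−rT} = 0.972334
N(−d₁) = 0.304758,  N(−d₂) = 0.409377
price = K·e^{−rT}·N(−d₂) − S·N(−d₁) = 57.466641 − 47.478273 = 9.988368
[the first stock call K=218.47]
σ√T = 0.2325·√0.718 = 0.197009
d₁ = (ln(S/K) + (r+σ²/2)T) / (σ√T) = (ln(204.46/218.47) + (0.0424+0.2325²/2)·0.718) / 0.197009 = (-0.066276 + 0.049849) / 0.197009 = -0.083382
d₂ = d₁ − σ√T = -0.083382 − 0.197009 = -0.280391
e^{−rT} = 0.970016
N(d₁) = 0.466774,  N(d₂) = 0.389589
price = S·N(d₁) − K·e^{−rT}·N(d₂) = 95.436599 − 82.561416 = 12.875182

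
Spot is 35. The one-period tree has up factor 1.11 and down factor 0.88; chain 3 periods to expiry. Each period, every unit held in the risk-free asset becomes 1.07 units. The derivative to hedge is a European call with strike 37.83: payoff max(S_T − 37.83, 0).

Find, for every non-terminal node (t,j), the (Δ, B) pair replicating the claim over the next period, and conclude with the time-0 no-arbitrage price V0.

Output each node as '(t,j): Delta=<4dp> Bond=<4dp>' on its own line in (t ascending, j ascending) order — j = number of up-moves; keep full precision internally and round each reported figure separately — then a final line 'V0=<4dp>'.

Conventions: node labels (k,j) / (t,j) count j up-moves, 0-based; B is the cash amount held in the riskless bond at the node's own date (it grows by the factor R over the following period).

(0,0): Delta=0.7381 Bond=-21.1800
(1,0): Delta=0.0129 Bond=-0.3276
(1,1): Delta=0.8591 Bond=-27.3647
(2,0): Delta=0.0000 Bond=0.0000
(2,1): Delta=0.0151 Bond=-0.4244
(2,2): Delta=1.0000 Bond=-35.3551
V0=4.6533

Arbitrage-free pricing uses the up-move probability p* = (R−d)/(u−d) = 0.8261, discounting each step at R = 1.07.
Payoffs at expiry: V(3,0)=0.0000, V(3,1)=0.0000, V(3,2)=0.1187, V(3,3)=10.0371
Node (2,0) S=27.1040: V=(p*·0.0000+(1−p*)·0.0000)/1.07=0.0000; Δ=(0.0000−0.0000)/(30.0854−23.8515)=0.0000; B=V−Δ·S=0.0000
Node (2,1) S=34.1880: V=(p*·0.1187+(1−p*)·0.0000)/1.07=0.0916; Δ=(0.1187−0.0000)/(37.9487−30.0854)=0.0151; B=V−Δ·S=-0.4244
Node (2,2) S=43.1235: V=(p*·10.0371+(1−p*)·0.1187)/1.07=7.7684; Δ=(10.0371−0.1187)/(47.8671−37.9487)=1.0000; B=V−Δ·S=-35.3551
Node (1,0) S=30.8000: V=(p*·0.0916+(1−p*)·0.0000)/1.07=0.0707; Δ=(0.0916−0.0000)/(34.1880−27.1040)=0.0129; B=V−Δ·S=-0.3276
Node (1,1) S=38.8500: V=(p*·7.7684+(1−p*)·0.0916)/1.07=6.0124; Δ=(7.7684−0.0916)/(43.1235−34.1880)=0.8591; B=V−Δ·S=-27.3647
Node (0,0) S=35.0000: V=(p*·6.0124+(1−p*)·0.0707)/1.07=4.6533; Δ=(6.0124−0.0707)/(38.8500−30.8000)=0.7381; B=V−Δ·S=-21.1800
Sanity check at the root: Δ(0,0)·S0 + B(0,0) reproduces V0 = 4.6533.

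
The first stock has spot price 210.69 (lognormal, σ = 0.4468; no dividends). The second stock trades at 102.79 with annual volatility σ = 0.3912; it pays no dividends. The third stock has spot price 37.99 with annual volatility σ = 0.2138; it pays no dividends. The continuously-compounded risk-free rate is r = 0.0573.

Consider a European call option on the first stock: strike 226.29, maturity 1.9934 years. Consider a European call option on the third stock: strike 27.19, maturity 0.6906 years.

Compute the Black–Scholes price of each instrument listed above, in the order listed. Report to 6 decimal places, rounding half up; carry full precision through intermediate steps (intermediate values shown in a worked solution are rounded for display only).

[the first stock call K=226.29]
σ√T = 0.4468·√1.9934 = 0.630827
d₁ = (ln(S/K) + (r+σ²/2)T) / (σ√T) = (ln(210.69/226.29) + (0.0573+0.4468²/2)·1.9934) / 0.630827 = (-0.071430 + 0.313193) / 0.630827 = 0.383249
d₂ = d₁ − σ√T = 0.383249 − 0.630827 = -0.247578
e^{−rT} = 0.892060
N(d₁) = 0.649232,  N(d₂) = 0.402230
price = S·N(d₁) − K·e^{−rT}·N(d₂) = 136.786767 − 81.195933 = 55.590833
[the third stock call K=27.19]
σ√T = 0.2138·√0.6906 = 0.177673
d₁ = (ln(S/K) + (r+σ²/2)T) / (σ√T) = (ln(37.99/27.19) + (0.0573+0.2138²/2)·0.6906) / 0.177673 = (0.334474 + 0.055355) / 0.177673 = 2.194083
d₂ = d₁ − σ√T = 2.194083 − 0.177673 = 2.016410
e^{−rT} = 0.961201
N(d₁) = 0.985885,  N(d₂) = 0.978121
price = S·N(d₁) − K·e^{−rT}·N(d₂) = 37.453782 − 25.563267 = 11.890515

price(the first stock call K=226.29) = 55.590833
price(the third stock call K=27.19) = 11.890515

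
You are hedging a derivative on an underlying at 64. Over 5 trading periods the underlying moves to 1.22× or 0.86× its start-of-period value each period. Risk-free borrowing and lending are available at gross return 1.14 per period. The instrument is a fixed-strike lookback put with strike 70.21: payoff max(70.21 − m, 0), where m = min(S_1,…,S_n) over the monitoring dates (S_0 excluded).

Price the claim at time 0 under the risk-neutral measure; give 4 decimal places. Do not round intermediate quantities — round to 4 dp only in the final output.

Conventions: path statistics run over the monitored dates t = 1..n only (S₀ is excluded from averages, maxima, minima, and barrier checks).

price = 2.5909

Risk-neutral up-probability p* = (R−d)/(u−d) = (1.14−0.86)/(1.22−0.86) = 0.7778; the claim prices as the p*-weighted sum of path payoffs discounted by R^5.
Enumerate all 2^5 = 32 price paths (U = up ×1.22, D = down ×0.86); each path with k up-moves has probability p*^k·(1−p*)^(5−k).
DDDDD: m=30.1073, payoff=40.1027, prob=0.000542
UDDDD: m=42.7104, payoff=27.4996, prob=0.001897
DUDDD: m=42.7104, payoff=27.4996, prob=0.001897
UUDDD: m=60.5892, payoff=9.6208, prob=0.006639
DDUDD: m=42.7104, payoff=27.4996, prob=0.001897
UDUDD: m=60.5892, payoff=9.6208, prob=0.006639
DUUDD: m=55.0400, payoff=15.1700, prob=0.006639
UUUDD: m=78.0800, payoff=0.0000, prob=0.023235
DDDUD: m=40.7076, payoff=29.5024, prob=0.001897
UDDUD: m=57.7480, payoff=12.4620, prob=0.006639
DUDUD: m=55.0400, payoff=15.1700, prob=0.006639
UUDUD: m=78.0800, payoff=0.0000, prob=0.023235
DDUUD: m=47.3344, payoff=22.8756, prob=0.006639
UDUUD: m=67.1488, payoff=3.0612, prob=0.023235
DUUUD: m=55.0400, payoff=15.1700, prob=0.023235
UUUUD: m=78.0800, payoff=0.0000, prob=0.081322
DDDDU: m=35.0085, payoff=35.2015, prob=0.001897
UDDDU: m=49.6633, payoff=20.5467, prob=0.006639
DUDDU: m=49.6633, payoff=20.5467, prob=0.006639
UUDDU: m=70.4525, payoff=0.0000, prob=0.023235
DDUDU: m=47.3344, payoff=22.8756, prob=0.006639
UDUDU: m=67.1488, payoff=3.0612, prob=0.023235
DUUDU: m=55.0400, payoff=15.1700, prob=0.023235
UUUDU: m=78.0800, payoff=0.0000, prob=0.081322
DDDUU: m=40.7076, payoff=29.5024, prob=0.006639
UDDUU: m=57.7480, payoff=12.4620, prob=0.023235
DUDUU: m=55.0400, payoff=15.1700, prob=0.023235
UUDUU: m=78.0800, payoff=0.0000, prob=0.081322
DDUUU: m=47.3344, payoff=22.8756, prob=0.023235
UDUUU: m=67.1488, payoff=3.0612, prob=0.081322
DUUUU: m=55.0400, payoff=15.1700, prob=0.081322
UUUUU: m=78.0800, payoff=0.0000, prob=0.284628
Price = Σ prob·payoff / R^5 = 4.988540 / 1.925415 = 2.5909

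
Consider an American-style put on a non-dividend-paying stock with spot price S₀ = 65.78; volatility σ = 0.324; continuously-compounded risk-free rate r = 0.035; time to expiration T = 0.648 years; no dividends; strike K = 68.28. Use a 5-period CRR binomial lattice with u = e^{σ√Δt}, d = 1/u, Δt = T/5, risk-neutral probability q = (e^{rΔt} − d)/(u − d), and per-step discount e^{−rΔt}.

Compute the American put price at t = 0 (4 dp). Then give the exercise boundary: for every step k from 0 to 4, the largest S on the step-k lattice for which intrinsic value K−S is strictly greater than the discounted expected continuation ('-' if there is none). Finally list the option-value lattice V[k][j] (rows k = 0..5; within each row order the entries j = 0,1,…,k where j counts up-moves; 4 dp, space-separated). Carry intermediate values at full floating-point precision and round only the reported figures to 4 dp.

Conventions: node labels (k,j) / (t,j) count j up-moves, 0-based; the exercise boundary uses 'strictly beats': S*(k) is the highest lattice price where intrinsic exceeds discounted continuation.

price = 7.7780
boundary = - - - 46.3581 52.0933
tree:
7.7780
11.5036 3.9774
16.3089 6.6151 1.2724
21.9219 10.6254 2.5079 0.0000
27.0257 16.1867 4.9429 0.0000 0.0000
31.5676 21.9219 9.7420 0.0000 0.0000 0.0000

Δt=0.12960, u=1.12371, d=0.88991, q=0.49032, disc=e^(-rΔt)=0.99547
k=5 terminal: V=max(K-S,0) → 31.5676 21.9219 9.7420 0.0000 0.0000 0.0000
k=4: j=0 S=41.2543 intr=27.0257 cont=26.7167 V=27.0257[EX]; j=1 S=52.0933 intr=16.1867 cont=15.8777 V=16.1867[EX]; j=2 S=65.7800 intr=2.5000 cont=4.9429 V=4.9429[hold]; j=3 S=83.0627 intr=0.0000 cont=0.0000 V=0.0000[hold]; j=4 S=104.8862 intr=0.0000 cont=0.0000 V=0.0000[hold]  S*(4)=52.0933
k=3: j=0 S=46.3581 intr=21.9219 cont=21.6129 V=21.9219[EX]; j=1 S=58.5380 intr=9.7420 cont=10.6254 V=10.6254[hold]; j=2 S=73.9180 intr=0.0000 cont=2.5079 V=2.5079[hold]; j=3 S=93.3388 intr=0.0000 cont=0.0000 V=0.0000[hold]  S*(3)=46.3581
k=2: j=0 S=52.0933 intr=16.1867 cont=16.3089 V=16.3089[hold]; j=1 S=65.7800 intr=2.5000 cont=6.6151 V=6.6151[hold]; j=2 S=83.0627 intr=0.0000 cont=1.2724 V=1.2724[hold]  S*(2)=-
k=1: j=0 S=58.5380 intr=9.7420 cont=11.5036 V=11.5036[hold]; j=1 S=73.9180 intr=0.0000 cont=3.9774 V=3.9774[hold]  S*(1)=-
k=0: j=0 S=65.7800 intr=2.5000 cont=7.7780 V=7.7780[hold]  S*(0)=-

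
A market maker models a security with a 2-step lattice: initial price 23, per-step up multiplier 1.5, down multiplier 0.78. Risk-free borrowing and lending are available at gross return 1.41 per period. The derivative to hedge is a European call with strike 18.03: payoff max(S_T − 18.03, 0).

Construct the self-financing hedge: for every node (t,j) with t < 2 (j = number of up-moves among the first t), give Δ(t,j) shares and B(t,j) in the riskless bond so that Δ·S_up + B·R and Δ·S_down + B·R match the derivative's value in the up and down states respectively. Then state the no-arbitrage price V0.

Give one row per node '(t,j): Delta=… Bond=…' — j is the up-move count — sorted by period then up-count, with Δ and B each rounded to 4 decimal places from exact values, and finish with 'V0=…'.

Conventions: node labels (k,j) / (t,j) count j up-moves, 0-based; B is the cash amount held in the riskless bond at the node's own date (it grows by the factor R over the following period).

(0,0): Delta=0.9784 Bond=-8.5402
(1,0): Delta=0.6875 Bond=-6.8227
(1,1): Delta=1.0000 Bond=-12.7872
V0=13.9628

No-arbitrage ⇒ martingale measure with p* = (R−d)/(u−d) = 0.8750.
Expiry values: V(2,0)=0.0000, V(2,1)=8.8800, V(2,2)=33.7200
Node (1,0) S=17.9400: V=(p*·8.8800+(1−p*)·0.0000)/1.41=5.5106; Δ=(8.8800−0.0000)/(26.9100−13.9932)=0.6875; B=V−Δ·S=-6.8227
Node (1,1) S=34.5000: V=(p*·33.7200+(1−p*)·8.8800)/1.41=21.7128; Δ=(33.7200−8.8800)/(51.7500−26.9100)=1.0000; B=V−Δ·S=-12.7872
Node (0,0) S=23.0000: V=(p*·21.7128+(1−p*)·5.5106)/1.41=13.9628; Δ=(21.7128−5.5106)/(34.5000−17.9400)=0.9784; B=V−Δ·S=-8.5402
Verification: the root portfolio costs Δ(0,0)·S0 + B(0,0) = 13.9628, matching V0.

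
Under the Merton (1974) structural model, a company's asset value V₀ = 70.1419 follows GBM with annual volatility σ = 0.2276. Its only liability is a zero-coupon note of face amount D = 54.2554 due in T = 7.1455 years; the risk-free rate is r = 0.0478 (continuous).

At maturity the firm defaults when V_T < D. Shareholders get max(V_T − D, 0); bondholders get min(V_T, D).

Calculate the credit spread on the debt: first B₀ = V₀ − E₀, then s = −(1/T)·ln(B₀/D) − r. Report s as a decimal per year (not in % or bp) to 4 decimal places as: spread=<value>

spread=0.0099

Work the structural quantities from V₀ = 70.1419 against face 54.2554:
d₁ = [ln(V₀/D) + (r + σ²/2)T] / (σ√T)
   = [ln(70.1419/54.2554) + (0.0478 + 0.5·0.2276²)·7.1455] / (0.2276·√7.1455)
   = [0.256818 + 0.526630] / 0.608399 = 1.287720
d₂ = d₁ − σ√T = 1.287720 − 0.608399 = 0.679320
N(d₁) = 0.901078,  N(d₂) = 0.751533,  e^(−rT) = 0.710664
E₀ = V₀·N(d₁) − D·e^(−rT)·N(d₂)
   = 70.1419·0.901078 − 54.2554·0.710664·0.751533 = 34.226207
B₀ = V₀ − E₀ = 70.1419 − 34.226207 = 35.915693
spread = −(1/T)·ln(B₀/D) − r = −(1/7.1455)·ln(35.915693/54.2554) − 0.0478 = 0.00993258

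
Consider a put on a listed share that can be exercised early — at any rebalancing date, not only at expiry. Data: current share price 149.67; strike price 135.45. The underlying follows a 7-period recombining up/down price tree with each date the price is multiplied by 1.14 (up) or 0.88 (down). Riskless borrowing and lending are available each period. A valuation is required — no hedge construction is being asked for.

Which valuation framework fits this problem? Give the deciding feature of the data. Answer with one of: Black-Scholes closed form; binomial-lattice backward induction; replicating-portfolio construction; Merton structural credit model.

framework: binomial-lattice backward induction

Key observation: an American put (K = 135.45, S₀ = 149.67) on a 7-date tree has no closed form — the optimal stopping decision is embedded and must be resolved recursively from expiry.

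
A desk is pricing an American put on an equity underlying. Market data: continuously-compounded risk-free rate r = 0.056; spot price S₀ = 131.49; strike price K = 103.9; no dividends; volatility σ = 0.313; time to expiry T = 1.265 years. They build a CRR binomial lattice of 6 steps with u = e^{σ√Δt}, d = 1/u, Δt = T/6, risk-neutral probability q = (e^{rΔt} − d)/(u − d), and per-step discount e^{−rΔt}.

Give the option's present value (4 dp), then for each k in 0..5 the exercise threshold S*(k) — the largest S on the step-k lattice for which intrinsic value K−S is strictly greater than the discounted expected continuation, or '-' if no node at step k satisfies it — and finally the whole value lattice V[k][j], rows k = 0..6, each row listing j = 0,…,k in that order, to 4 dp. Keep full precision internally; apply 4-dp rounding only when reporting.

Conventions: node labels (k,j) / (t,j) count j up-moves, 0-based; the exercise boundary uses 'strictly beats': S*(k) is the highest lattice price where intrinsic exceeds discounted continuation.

price = 4.5640
boundary = - - - - 73.9993 85.4366
tree:
4.5640
7.6453 1.6547
12.4942 3.0779 0.3004
19.7667 5.6682 0.6144 0.0000
29.9007 10.3103 1.2568 0.0000 0.0000
39.8069 18.4634 2.5708 0.0000 0.0000 0.0000
48.3870 29.9007 5.2584 0.0000 0.0000 0.0000 0.0000

params: Δt=0.21083 u=1.15456 d=0.86613 q=0.50531 e^(-rΔt)=0.98826
t_6 payoffs: 48.3870 29.9007 5.2584 0.0000 0.0000 0.0000 0.0000
t_5: node(5,0) S=64.0931 payoff=39.8069 vs cont=38.5874 → 39.8069 [stop]  node(5,1) S=85.4366 payoff=18.4634 vs cont=17.2439 → 18.4634 [stop]  node(5,2) S=113.8876 payoff=0.0000 vs cont=2.5708 → 2.5708 [wait]  node(5,3) S=151.8130 payoff=0.0000 vs cont=0.0000 → 0.0000 [wait]  node(5,4) S=202.3680 payoff=0.0000 vs cont=0.0000 → 0.0000 [wait]  node(5,5) S=269.7581 payoff=0.0000 vs cont=0.0000 → 0.0000 [wait]  ⇒ S*(5)=85.4366
t_4: node(4,0) S=73.9993 payoff=29.9007 vs cont=28.6812 → 29.9007 [stop]  node(4,1) S=98.6416 payoff=5.2584 vs cont=10.3103 → 10.3103 [wait]  node(4,2) S=131.4900 payoff=0.0000 vs cont=1.2568 → 1.2568 [wait]  node(4,3) S=175.2772 payoff=0.0000 vs cont=0.0000 → 0.0000 [wait]  node(4,4) S=233.6459 payoff=0.0000 vs cont=0.0000 → 0.0000 [wait]  ⇒ S*(4)=73.9993
t_3: node(3,0) S=85.4366 payoff=18.4634 vs cont=19.7667 → 19.7667 [wait]  node(3,1) S=113.8876 payoff=0.0000 vs cont=5.6682 → 5.6682 [wait]  node(3,2) S=151.8130 payoff=0.0000 vs cont=0.6144 → 0.6144 [wait]  node(3,3) S=202.3680 payoff=0.0000 vs cont=0.0000 → 0.0000 [wait]  ⇒ S*(3)=-
t_2: node(2,0) S=98.6416 payoff=5.2584 vs cont=12.4942 → 12.4942 [wait]  node(2,1) S=131.4900 payoff=0.0000 vs cont=3.0779 → 3.0779 [wait]  node(2,2) S=175.2772 payoff=0.0000 vs cont=0.3004 → 0.3004 [wait]  ⇒ S*(2)=-
t_1: node(1,0) S=113.8876 payoff=0.0000 vs cont=7.6453 → 7.6453 [wait]  node(1,1) S=151.8130 payoff=0.0000 vs cont=1.6547 → 1.6547 [wait]  ⇒ S*(1)=-
t_0: node(0,0) S=131.4900 payoff=0.0000 vs cont=4.5640 → 4.5640 [wait]  ⇒ S*(0)=-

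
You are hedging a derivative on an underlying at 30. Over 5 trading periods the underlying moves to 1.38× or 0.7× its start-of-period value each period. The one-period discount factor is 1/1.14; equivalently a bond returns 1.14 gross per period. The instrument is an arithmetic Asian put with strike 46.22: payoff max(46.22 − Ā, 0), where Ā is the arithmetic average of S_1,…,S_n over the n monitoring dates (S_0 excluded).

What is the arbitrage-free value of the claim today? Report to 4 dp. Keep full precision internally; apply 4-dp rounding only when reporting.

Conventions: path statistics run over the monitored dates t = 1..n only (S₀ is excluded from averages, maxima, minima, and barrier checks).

price = 4.7456

No-arbitrage gives p* = (R−d)/(u−d) = 0.6471: enumerate every path, weight its payoff by its p*-probability, and discount by R^5.
Enumerate all 2^5 = 32 price paths (U = up ×1.38, D = down ×0.7); each path with k up-moves has probability p*^k·(1−p*)^(5−k).
DDDDD: Ā=11.6470, payoff=34.5730, prob=0.005477
UDDDD: Ā=22.9613, payoff=23.2587, prob=0.010040
DUDDD: Ā=18.8813, payoff=27.3387, prob=0.010040
UUDDD: Ā=37.2231, payoff=8.9969, prob=0.018407
DDUDD: Ā=16.0253, payoff=30.1947, prob=0.010040
UDUDD: Ā=31.5927, payoff=14.6273, prob=0.018407
DUUDD: Ā=27.5127, payoff=18.7073, prob=0.018407
UUUDD: Ā=54.2393, payoff=0.0000, prob=0.033747
DDDUD: Ā=14.0261, payoff=32.1939, prob=0.010040
UDDUD: Ā=27.6514, payoff=18.5686, prob=0.018407
DUDUD: Ā=23.5714, payoff=22.6486, prob=0.018407
UUDUD: Ā=46.4693, payoff=0.0000, prob=0.033747
DDUUD: Ā=20.7154, payoff=25.5046, prob=0.018407
UDUUD: Ā=40.8389, payoff=5.3811, prob=0.033747
DUUUD: Ā=36.7589, payoff=9.4611, prob=0.033747
UUUUD: Ā=72.4676, payoff=0.0000, prob=0.061870
DDDDU: Ā=12.6266, payoff=33.5934, prob=0.010040
UDDDU: Ā=24.8925, payoff=21.3275, prob=0.018407
DUDDU: Ā=20.8125, payoff=25.4075, prob=0.018407
UUDDU: Ā=41.0303, payoff=5.1897, prob=0.033747
DDUDU: Ā=17.9565, payoff=28.2635, prob=0.018407
UDUDU: Ā=35.3999, payoff=10.8201, prob=0.033747
DUUDU: Ā=31.3199, payoff=14.9001, prob=0.033747
UUUDU: Ā=61.7450, payoff=0.0000, prob=0.061870
DDDUU: Ā=15.9573, payoff=30.2627, prob=0.018407
UDDUU: Ā=31.4587, payoff=14.7613, prob=0.033747
DUDUU: Ā=27.3787, payoff=18.8413, prob=0.033747
UUDUU: Ā=53.9751, payoff=0.0000, prob=0.061870
DDUUU: Ā=24.5227, payoff=21.6973, prob=0.033747
UDUUU: Ā=48.3447, payoff=0.0000, prob=0.061870
DUUUU: Ā=44.2647, payoff=1.9553, prob=0.061870
UUUUU: Ā=87.2647, payoff=0.0000, prob=0.113428
Price = Σ prob·payoff / R^5 = 9.137240 / 1.925415 = 4.7456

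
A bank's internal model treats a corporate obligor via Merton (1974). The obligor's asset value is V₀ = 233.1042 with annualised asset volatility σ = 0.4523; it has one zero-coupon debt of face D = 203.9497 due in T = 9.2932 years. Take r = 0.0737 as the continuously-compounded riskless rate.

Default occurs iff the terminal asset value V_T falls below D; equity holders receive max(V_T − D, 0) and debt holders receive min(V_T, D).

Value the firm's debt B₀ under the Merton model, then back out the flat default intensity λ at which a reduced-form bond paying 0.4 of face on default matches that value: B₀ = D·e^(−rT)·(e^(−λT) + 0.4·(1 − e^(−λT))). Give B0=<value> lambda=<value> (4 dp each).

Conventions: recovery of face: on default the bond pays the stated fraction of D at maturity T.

Equity is a call on the firm's assets struck at D = 203.9497:
d₁ = [ln(V₀/D) + (r + σ²/2)T] / (σ√T)
   = [ln(233.1042/203.9497) + (0.0737 + 0.5·0.4523²)·9.2932] / (0.4523·√9.2932)
   = [0.133612 + 1.635488] / 1.378825 = 1.283049
d₂ = d₁ − σ√T = 1.283049 − 1.378825 = -0.095776
N(d₁) = 0.900263,  N(d₂) = 0.461849,  e^(−rT) = 0.504136
E₀ = V₀·N(d₁) − D·e^(−rT)·N(d₂)
   = 233.1042·0.900263 − 203.9497·0.504136·0.461849 = 162.368380
B₀ = V₀ − E₀ = 233.1042 − 162.368380 = 70.735820
e^(−λT) = (B₀·e^(rT)/D − 0.4)/(1 − 0.4) = (70.7358·1.983591/203.9497 − 0.4)/0.6 = 0.47994691
λ = −ln(0.47994691)/9.2932 = 0.078991

B0=70.7358 lambda=0.0790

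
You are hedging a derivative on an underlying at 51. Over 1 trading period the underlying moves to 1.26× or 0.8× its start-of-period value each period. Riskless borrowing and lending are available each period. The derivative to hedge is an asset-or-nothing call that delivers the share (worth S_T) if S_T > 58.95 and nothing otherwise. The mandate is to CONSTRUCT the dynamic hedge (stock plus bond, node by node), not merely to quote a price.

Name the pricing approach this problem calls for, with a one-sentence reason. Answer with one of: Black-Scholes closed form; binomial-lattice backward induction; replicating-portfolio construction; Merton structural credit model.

framework: replicating-portfolio construction

Key observation: the task asks for the hedge itself — share and bond holdings at every node of the 1-period tree on spot 51 with factors 1.26/0.8 — which is exactly what the replicating-portfolio construction produces.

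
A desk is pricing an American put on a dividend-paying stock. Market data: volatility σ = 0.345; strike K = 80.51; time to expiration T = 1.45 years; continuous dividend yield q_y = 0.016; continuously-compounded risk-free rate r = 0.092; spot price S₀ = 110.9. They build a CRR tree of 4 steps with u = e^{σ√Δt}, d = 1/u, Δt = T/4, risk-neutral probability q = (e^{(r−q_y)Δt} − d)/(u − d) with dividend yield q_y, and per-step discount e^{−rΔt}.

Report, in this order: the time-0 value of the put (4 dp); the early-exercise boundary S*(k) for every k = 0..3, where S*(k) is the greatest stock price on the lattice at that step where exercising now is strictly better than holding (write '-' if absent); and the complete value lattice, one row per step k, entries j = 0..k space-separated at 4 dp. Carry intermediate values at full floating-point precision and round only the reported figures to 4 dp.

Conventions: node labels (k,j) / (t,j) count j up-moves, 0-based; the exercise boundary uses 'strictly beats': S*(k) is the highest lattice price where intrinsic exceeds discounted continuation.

params: Δt=0.36250 u=1.23087 d=0.81244 q=0.51501 e^(-rΔt)=0.96720
t_4 payoffs: 32.1942 7.3101 0.0000 0.0000 0.0000
t_3: node(3,0) S=59.4703 payoff=21.0397 vs cont=18.7429 → 21.0397 [stop]  node(3,1) S=90.0992 payoff=0.0000 vs cont=3.4290 → 3.4290 [wait]  node(3,2) S=136.5030 payoff=0.0000 vs cont=0.0000 → 0.0000 [wait]  node(3,3) S=206.8061 payoff=0.0000 vs cont=0.0000 → 0.0000 [wait]  ⇒ S*(3)=59.4703
t_2: node(2,0) S=73.1999 payoff=7.3101 vs cont=11.5774 → 11.5774 [wait]  node(2,1) S=110.9000 payoff=0.0000 vs cont=1.6085 → 1.6085 [wait]  node(2,2) S=168.0168 payoff=0.0000 vs cont=0.0000 → 0.0000 [wait]  ⇒ S*(2)=-
t_1: node(1,0) S=90.0992 payoff=0.0000 vs cont=6.2319 → 6.2319 [wait]  node(1,1) S=136.5030 payoff=0.0000 vs cont=0.7545 → 0.7545 [wait]  ⇒ S*(1)=-
t_0: node(0,0) S=110.9000 payoff=0.0000 vs cont=3.2991 → 3.2991 [wait]  ⇒ S*(0)=-

price = 3.2991
boundary = - - - 59.4703
tree:
3.2991
6.2319 0.7545
11.5774 1.6085 0.0000
21.0397 3.4290 0.0000 0.0000
32.1942 7.3101 0.0000 0.0000 0.0000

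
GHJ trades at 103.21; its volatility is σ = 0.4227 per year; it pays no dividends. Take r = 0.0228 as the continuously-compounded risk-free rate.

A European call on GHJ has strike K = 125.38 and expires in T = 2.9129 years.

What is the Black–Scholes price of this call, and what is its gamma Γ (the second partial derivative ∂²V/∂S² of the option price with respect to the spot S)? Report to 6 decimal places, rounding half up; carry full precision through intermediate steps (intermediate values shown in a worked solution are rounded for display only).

price = 24.471336
Γ = 0.005269

σ√T = 0.4227·√2.9129 = 0.721431
d₁ = (ln(S/K) + (r+σ²/2)T) / (σ√T) = (ln(103.21/125.38) + (0.0228+0.4227²/2)·2.9129) / 0.721431 = (-0.194583 + 0.326646) / 0.721431 = 0.183056
d₂ = d₁ − σ√T = 0.183056 − 0.721431 = -0.538375
e^{−rT} = 0.935743
N(d₁) = 0.572623,  N(d₂) = 0.295159
Call price V = S·N(d₁) − K·e^{−rT}·N(d₂) = 59.100417 − 34.629081 = 24.471336
φ(d₁) = (1/√(2π))·e^{−d₁²/2} = 0.392314
Γ = φ(d₁) / (S·σ·√T) = 0.005269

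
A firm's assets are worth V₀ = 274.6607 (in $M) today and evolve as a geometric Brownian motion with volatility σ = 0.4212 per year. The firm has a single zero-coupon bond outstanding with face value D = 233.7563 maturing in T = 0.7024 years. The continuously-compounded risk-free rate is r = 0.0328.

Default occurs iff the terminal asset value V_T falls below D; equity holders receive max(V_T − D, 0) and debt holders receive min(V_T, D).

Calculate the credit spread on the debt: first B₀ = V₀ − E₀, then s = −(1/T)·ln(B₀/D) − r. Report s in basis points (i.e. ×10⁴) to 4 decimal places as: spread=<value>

Equity is a call on the firm's assets struck at D = 233.7563:
d₁ = [ln(V₀/D) + (r + σ²/2)T] / (σ√T)
   = [ln(274.6607/233.7563) + (0.0328 + 0.5·0.4212²)·0.7024] / (0.4212·√0.7024)
   = [0.161257 + 0.085345] / 0.353005 = 0.698581
d₂ = d₁ − σ√T = 0.698581 − 0.353005 = 0.345576
N(d₁) = 0.757593,  N(d₂) = 0.635169,  e^(−rT) = 0.977225
E₀ = V₀·N(d₁) − D·e^(−rT)·N(d₂)
   = 274.6607·0.757593 − 233.7563·0.977225·0.635169 = 62.987757
B₀ = V₀ − E₀ = 274.6607 − 62.987757 = 211.672943
spread = −(1/T)·ln(B₀/D) − r = −(1/0.7024)·ln(211.672943/233.7563) − 0.0328 = 0.10848240
in basis points: 0.10848240 × 10⁴ = 1084.8240 bp

spread=1084.8240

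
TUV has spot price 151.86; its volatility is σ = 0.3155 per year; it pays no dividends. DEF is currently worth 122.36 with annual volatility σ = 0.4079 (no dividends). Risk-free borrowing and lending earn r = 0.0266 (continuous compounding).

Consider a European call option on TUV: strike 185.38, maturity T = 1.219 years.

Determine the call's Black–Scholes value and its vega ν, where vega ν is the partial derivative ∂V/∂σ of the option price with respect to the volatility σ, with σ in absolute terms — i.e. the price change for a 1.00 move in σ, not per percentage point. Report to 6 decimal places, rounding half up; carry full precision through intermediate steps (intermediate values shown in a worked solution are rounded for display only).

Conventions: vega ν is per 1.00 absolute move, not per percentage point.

price = 11.653435
ν = 63.842988

σ√T = 0.3155·√1.219 = 0.348338
d₁ = (ln(S/K) + (r+σ²/2)T) / (σ√T) = (ln(151.86/185.38) + (0.0266+0.3155²/2)·1.219) / 0.348338 = (-0.199449 + 0.093095) / 0.348338 = -0.305317
d₂ = d₁ − σ√T = -0.305317 − 0.348338 = -0.653655
e^{−rT} = 0.968095
N(d₁) = 0.380062,  N(d₂) = 0.256667
Call price V = S·N(d₁) − K·e^{−rT}·N(d₂) = 57.716280 − 46.062845 = 11.653435
φ(d₁) = (1/√(2π))·e^{−d₁²/2} = 0.380775
ν = S·φ(d₁)·√T = 63.842988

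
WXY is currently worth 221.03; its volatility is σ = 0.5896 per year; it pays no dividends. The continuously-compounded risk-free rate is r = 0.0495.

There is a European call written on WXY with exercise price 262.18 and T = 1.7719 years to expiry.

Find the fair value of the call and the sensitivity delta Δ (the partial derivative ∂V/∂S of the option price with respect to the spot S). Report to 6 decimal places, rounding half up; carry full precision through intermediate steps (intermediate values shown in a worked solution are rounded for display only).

σ√T = 0.5896·√1.7719 = 0.784833
d₁ = (ln(S/K) + (r+σ²/2)T) / (σ√T) = (ln(221.03/262.18) + (0.0495+0.5896²/2)·1.7719) / 0.784833 = (-0.170733 + 0.395690) / 0.784833 = 0.286631
d₂ = d₁ − σ√T = 0.286631 − 0.784833 = -0.498202
e^{−rT} = 0.916027
N(d₁) = 0.612803,  N(d₂) = 0.309171
Call price V = S·N(d₁) − K·e^{−rT}·N(d₂) = 135.447749 − 74.251747 = 61.196002
Δ = N(d₁) = 0.612803

price = 61.196002
Δ = 0.612803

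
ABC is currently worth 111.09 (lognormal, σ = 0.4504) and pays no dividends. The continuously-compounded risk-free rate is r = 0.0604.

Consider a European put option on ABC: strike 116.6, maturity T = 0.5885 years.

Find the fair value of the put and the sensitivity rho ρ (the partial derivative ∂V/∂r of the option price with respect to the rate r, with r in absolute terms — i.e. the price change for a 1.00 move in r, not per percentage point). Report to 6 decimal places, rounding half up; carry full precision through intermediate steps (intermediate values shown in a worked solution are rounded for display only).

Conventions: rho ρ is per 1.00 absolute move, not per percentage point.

price = 16.065294
ρ = -38.618614

σ√T = 0.4504·√0.5885 = 0.345519
d₁ = (ln(S/K) + (r+σ²/2)T) / (σ√T) = (ln(111.09/116.6) + (0.0604+0.4504²/2)·0.5885) / 0.345519 = (-0.048409 + 0.095237) / 0.345519 = 0.135531
d₂ = d₁ − σ√T = 0.135531 − 0.345519 = -0.209988
e^{−rT} = 0.965079
N(−d₁) = 0.446096,  N(−d₂) = 0.583161
Put price V = K·e^{−rT}·N(−d₂) − S·N(−d₁) = 65.622113 − 49.556819 = 16.065294
ρ = −K·T·e^{−rT}·N(−d₂) = -38.618614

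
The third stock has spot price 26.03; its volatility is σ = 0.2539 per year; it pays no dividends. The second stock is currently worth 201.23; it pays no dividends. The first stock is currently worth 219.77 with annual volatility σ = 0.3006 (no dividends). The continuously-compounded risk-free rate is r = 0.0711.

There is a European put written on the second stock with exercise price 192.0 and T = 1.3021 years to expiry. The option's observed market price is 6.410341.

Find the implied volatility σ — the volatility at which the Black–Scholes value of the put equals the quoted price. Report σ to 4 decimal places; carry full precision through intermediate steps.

sigma = 0.1906

At σ = 0.1906 the Black–Scholes value reproduces the quote:
σ√T = 0.1906·√1.3021 = 0.217493
d₁ = (ln(S/K) + (r+σ²/2)T) / (σ√T) = (ln(201.23/192.0) + (0.0711+0.1906²/2)·1.3021) / 0.217493 = (0.046953 + 0.116231) / 0.217493 = 0.750296
d₂ = d₁ − σ√T = 0.750296 − 0.217493 = 0.532803
e^{−rT} = 0.911577
N(−d₁) = 0.226538,  N(−d₂) = 0.297085
V = K·e^{−rT}·N(−d₂) − S·N(−d₁) = 51.996627 − 45.586286 = 6.410341 (the observed quote) — the price is monotone increasing in volatility, hence this σ is the only solution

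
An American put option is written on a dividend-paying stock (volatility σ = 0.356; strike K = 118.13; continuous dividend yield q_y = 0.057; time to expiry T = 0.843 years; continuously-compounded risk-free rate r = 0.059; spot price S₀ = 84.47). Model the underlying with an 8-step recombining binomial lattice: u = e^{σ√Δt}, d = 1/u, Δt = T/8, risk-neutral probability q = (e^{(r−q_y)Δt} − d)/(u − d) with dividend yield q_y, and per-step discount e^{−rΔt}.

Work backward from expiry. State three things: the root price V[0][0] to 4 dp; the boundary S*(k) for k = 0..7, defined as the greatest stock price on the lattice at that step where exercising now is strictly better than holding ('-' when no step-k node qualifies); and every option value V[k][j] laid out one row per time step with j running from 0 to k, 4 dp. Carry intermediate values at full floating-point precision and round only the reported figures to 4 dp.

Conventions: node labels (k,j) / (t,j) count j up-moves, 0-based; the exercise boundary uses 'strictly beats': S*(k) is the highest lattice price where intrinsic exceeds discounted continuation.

params: Δt=0.10537 u=1.12251 d=0.89086 q=0.47205 e^(-rΔt)=0.99380
t_8 payoffs: 84.6184 75.9047 64.9254 51.0913 33.6600 11.6963 0.0000 0.0000 0.0000
t_7: node(7,0) S=37.6170 payoff=80.5130 vs cont=80.0061 → 80.5130 [stop]  node(7,1) S=47.3981 payoff=70.7319 vs cont=70.2836 → 70.7319 [stop]  node(7,2) S=59.7224 payoff=58.4076 vs cont=58.0331 → 58.4076 [stop]  node(7,3) S=75.2513 payoff=42.8787 vs cont=42.5972 → 42.8787 [stop]  node(7,4) S=94.8180 payoff=23.3120 vs cont=23.1476 → 23.3120 [stop]  node(7,5) S=119.4724 payoff=0.0000 vs cont=6.1368 → 6.1368 [wait]  node(7,6) S=150.5374 payoff=0.0000 vs cont=0.0000 → 0.0000 [wait]  node(7,7) S=189.6798 payoff=0.0000 vs cont=0.0000 → 0.0000 [wait]  ⇒ S*(7)=94.8180
t_6: node(6,0) S=42.2253 payoff=75.9047 vs cont=75.4255 → 75.9047 [stop]  node(6,1) S=53.2046 payoff=64.9254 vs cont=64.5119 → 64.9254 [stop]  node(6,2) S=67.0387 payoff=51.0913 vs cont=50.7606 → 51.0913 [stop]  node(6,3) S=84.4700 payoff=33.6600 vs cont=33.4337 → 33.6600 [stop]  node(6,4) S=106.4337 payoff=11.6963 vs cont=15.1102 → 15.1102 [wait]  node(6,5) S=134.1084 payoff=0.0000 vs cont=3.2198 → 3.2198 [wait]  node(6,6) S=168.9790 payoff=0.0000 vs cont=0.0000 → 0.0000 [wait]  ⇒ S*(6)=84.4700
t_5: node(5,0) S=47.3981 payoff=70.7319 vs cont=70.2836 → 70.7319 [stop]  node(5,1) S=59.7224 payoff=58.4076 vs cont=58.0331 → 58.4076 [stop]  node(5,2) S=75.2513 payoff=42.8787 vs cont=42.5972 → 42.8787 [stop]  node(5,3) S=94.8180 payoff=23.3120 vs cont=24.7492 → 24.7492 [wait]  node(5,4) S=119.4724 payoff=0.0000 vs cont=9.4384 → 9.4384 [wait]  node(5,5) S=150.5374 payoff=0.0000 vs cont=1.6894 → 1.6894 [wait]  ⇒ S*(5)=75.2513
t_4: node(4,0) S=53.2046 payoff=64.9254 vs cont=64.5119 → 64.9254 [stop]  node(4,1) S=67.0387 payoff=51.0913 vs cont=50.7606 → 51.0913 [stop]  node(4,2) S=84.4700 payoff=33.6600 vs cont=34.1079 → 34.1079 [wait]  node(4,3) S=106.4337 payoff=11.6963 vs cont=17.4131 → 17.4131 [wait]  node(4,4) S=134.1084 payoff=0.0000 vs cont=5.7447 → 5.7447 [wait]  ⇒ S*(4)=67.0387
t_3: node(3,0) S=59.7224 payoff=58.4076 vs cont=58.0331 → 58.4076 [stop]  node(3,1) S=75.2513 payoff=42.8787 vs cont=42.8073 → 42.8787 [stop]  node(3,2) S=94.8180 payoff=23.3120 vs cont=26.0646 → 26.0646 [wait]  node(3,3) S=119.4724 payoff=0.0000 vs cont=11.8312 → 11.8312 [wait]  ⇒ S*(3)=75.2513
t_2: node(2,0) S=67.0387 payoff=51.0913 vs cont=50.7606 → 51.0913 [stop]  node(2,1) S=84.4700 payoff=33.6600 vs cont=34.7250 → 34.7250 [wait]  node(2,2) S=106.4337 payoff=11.6963 vs cont=19.2258 → 19.2258 [wait]  ⇒ S*(2)=67.0387
t_1: node(1,0) S=75.2513 payoff=42.8787 vs cont=43.0968 → 43.0968 [wait]  node(1,1) S=94.8180 payoff=23.3120 vs cont=27.2387 → 27.2387 [wait]  ⇒ S*(1)=-
t_0: node(0,0) S=84.4700 payoff=33.6600 vs cont=35.3902 → 35.3902 [wait]  ⇒ S*(0)=-

price = 35.3902
boundary = - - 67.0387 75.2513 67.0387 75.2513 84.4700 94.8180
tree:
35.3902
43.0968 27.2387
51.0913 34.7250 19.2258
58.4076 42.8787 26.0646 11.8312
64.9254 51.0913 34.1079 17.4131 5.7447
70.7319 58.4076 42.8787 24.7492 9.4384 1.6894
75.9047 64.9254 51.0913 33.6600 15.1102 3.2198 0.0000
80.5130 70.7319 58.4076 42.8787 23.3120 6.1368 0.0000 0.0000
84.6184 75.9047 64.9254 51.0913 33.6600 11.6963 0.0000 0.0000 0.0000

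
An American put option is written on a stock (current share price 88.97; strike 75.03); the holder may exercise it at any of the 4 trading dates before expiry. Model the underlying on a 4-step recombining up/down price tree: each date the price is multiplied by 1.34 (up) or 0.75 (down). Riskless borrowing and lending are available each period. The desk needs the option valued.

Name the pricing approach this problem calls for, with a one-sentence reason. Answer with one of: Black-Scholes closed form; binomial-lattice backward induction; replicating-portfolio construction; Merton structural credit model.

framework: binomial-lattice backward induction

Key observation: the exercise right at every one of the 4 steps is what matters: each node needs max(75.03 − S, continuation), which only the stepwise tree valuation starting from spot 88.97 delivers.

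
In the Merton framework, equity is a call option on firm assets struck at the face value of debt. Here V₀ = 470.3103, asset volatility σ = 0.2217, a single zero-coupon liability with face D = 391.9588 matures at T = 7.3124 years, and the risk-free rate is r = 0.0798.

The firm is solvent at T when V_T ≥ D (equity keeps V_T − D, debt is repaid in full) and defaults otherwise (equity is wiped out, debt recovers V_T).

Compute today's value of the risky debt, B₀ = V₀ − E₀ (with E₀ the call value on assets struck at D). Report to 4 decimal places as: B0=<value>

B0=209.7788

Work the structural quantities from V₀ = 470.3103 against face 391.9588:
d₁ = [ln(V₀/D) + (r + σ²/2)T] / (σ√T)
   = [ln(470.3103/391.9588) + (0.0798 + 0.5·0.2217²)·7.3124] / (0.2217·√7.3124)
   = [0.182236 + 0.763235] / 0.599509 = 1.577076
d₂ = d₁ − σ√T = 1.577076 − 0.599509 = 0.977567
N(d₁) = 0.942611,  N(d₂) = 0.835856,  e^(−rT) = 0.557926
E₀ = V₀·N(d₁) − D·e^(−rT)·N(d₂)
   = 470.3103·0.942611 − 391.9588·0.557926·0.835856 = 260.531475
B₀ = V₀ − E₀ = 470.3103 − 260.531475 = 209.778825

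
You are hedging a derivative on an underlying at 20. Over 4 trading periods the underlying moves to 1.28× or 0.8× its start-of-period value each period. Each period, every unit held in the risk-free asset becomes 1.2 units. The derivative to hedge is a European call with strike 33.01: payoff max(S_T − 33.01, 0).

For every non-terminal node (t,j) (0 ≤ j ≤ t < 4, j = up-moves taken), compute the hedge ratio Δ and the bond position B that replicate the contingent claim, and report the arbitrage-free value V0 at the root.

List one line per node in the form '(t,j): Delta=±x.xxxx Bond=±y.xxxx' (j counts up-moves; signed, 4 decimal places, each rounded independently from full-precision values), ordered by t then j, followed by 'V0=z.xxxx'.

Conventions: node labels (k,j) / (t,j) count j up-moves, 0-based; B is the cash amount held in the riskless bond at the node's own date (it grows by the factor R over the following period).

(0,0): Delta=0.7137 Bond=-9.3644
(1,0): Delta=0.0342 Bond=-0.3647
(1,1): Delta=0.7987 Bond=-13.4118
(2,0): Delta=0.0000 Bond=0.0000
(2,1): Delta=0.0385 Bond=-0.5251
(2,2): Delta=0.8937 Bond=-19.2080
(3,0): Delta=0.0000 Bond=0.0000
(3,1): Delta=0.0000 Bond=0.0000
(3,2): Delta=0.0433 Bond=-0.7562
(3,3): Delta=1.0000 Bond=-27.5083
V0=4.9101

No-arbitrage ⇒ martingale measure with p* = (R−d)/(u−d) = 0.8333.
At maturity the claim pays: V(4,0)=0.0000, V(4,1)=0.0000, V(4,2)=0.0000, V(4,3)=0.5444, V(4,4)=20.6771
Node (3,0) S=10.2400: V=(p*·0.0000+(1−p*)·0.0000)/1.2=0.0000; Δ=(0.0000−0.0000)/(13.1072−8.1920)=0.0000; B=V−Δ·S=0.0000
Node (3,1) S=16.3840: V=(p*·0.0000+(1−p*)·0.0000)/1.2=0.0000; Δ=(0.0000−0.0000)/(20.9715−13.1072)=0.0000; B=V−Δ·S=0.0000
Node (3,2) S=26.2144: V=(p*·0.5444+(1−p*)·0.0000)/1.2=0.3781; Δ=(0.5444−0.0000)/(33.5544−20.9715)=0.0433; B=V−Δ·S=-0.7562
Node (3,3) S=41.9430: V=(p*·20.6771+(1−p*)·0.5444)/1.2=14.4347; Δ=(20.6771−0.5444)/(53.6871−33.5544)=1.0000; B=V−Δ·S=-27.5083
Node (2,0) S=12.8000: V=(p*·0.0000+(1−p*)·0.0000)/1.2=0.0000; Δ=(0.0000−0.0000)/(16.3840−10.2400)=0.0000; B=V−Δ·S=0.0000
Node (2,1) S=20.4800: V=(p*·0.3781+(1−p*)·0.0000)/1.2=0.2626; Δ=(0.3781−0.0000)/(26.2144−16.3840)=0.0385; B=V−Δ·S=-0.5251
Node (2,2) S=32.7680: V=(p*·14.4347+(1−p*)·0.3781)/1.2=10.0766; Δ=(14.4347−0.3781)/(41.9430−26.2144)=0.8937; B=V−Δ·S=-19.2080
Node (1,0) S=16.0000: V=(p*·0.2626+(1−p*)·0.0000)/1.2=0.1823; Δ=(0.2626−0.0000)/(20.4800−12.8000)=0.0342; B=V−Δ·S=-0.3647
Node (1,1) S=25.6000: V=(p*·10.0766+(1−p*)·0.2626)/1.2=7.0341; Δ=(10.0766−0.2626)/(32.7680−20.4800)=0.7987; B=V−Δ·S=-13.4118
Node (0,0) S=20.0000: V=(p*·7.0341+(1−p*)·0.1823)/1.2=4.9101; Δ=(7.0341−0.1823)/(25.6000−16.0000)=0.7137; B=V−Δ·S=-9.3644
As a check, the time-0 holding Δ(0,0)·S0 + B(0,0) comes to 4.9101 — exactly V0.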